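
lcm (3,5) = 15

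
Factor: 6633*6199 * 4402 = 2^1*3^2 * 11^1*31^1 *67^1*71^1*6199^1 = 181001290734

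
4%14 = 4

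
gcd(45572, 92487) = 1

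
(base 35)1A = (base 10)45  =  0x2d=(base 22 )21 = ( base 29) 1G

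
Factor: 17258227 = 7^1 *31^1 *79531^1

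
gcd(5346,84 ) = 6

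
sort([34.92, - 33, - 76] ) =[ - 76, - 33,34.92 ]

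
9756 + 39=9795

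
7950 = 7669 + 281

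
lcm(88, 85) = 7480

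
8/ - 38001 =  - 8/38001 = - 0.00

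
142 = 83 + 59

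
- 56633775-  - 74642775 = 18009000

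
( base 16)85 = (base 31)49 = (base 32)45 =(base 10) 133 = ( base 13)a3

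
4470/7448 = 2235/3724 = 0.60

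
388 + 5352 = 5740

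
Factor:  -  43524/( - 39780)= 93/85 =3^1*5^ ( - 1 )*17^ ( - 1)*31^1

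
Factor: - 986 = - 2^1*17^1*29^1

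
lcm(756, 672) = 6048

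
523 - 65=458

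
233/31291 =233/31291 = 0.01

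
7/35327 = 7/35327=0.00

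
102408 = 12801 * 8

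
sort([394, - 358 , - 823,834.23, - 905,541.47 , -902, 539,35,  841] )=[  -  905, - 902,  -  823, - 358,35 , 394,539, 541.47 , 834.23,841] 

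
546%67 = 10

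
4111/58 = 70  +  51/58 = 70.88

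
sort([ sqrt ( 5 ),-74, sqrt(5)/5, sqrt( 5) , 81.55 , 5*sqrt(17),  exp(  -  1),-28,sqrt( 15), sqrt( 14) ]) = [ - 74, - 28,  exp ( - 1 ),sqrt( 5)/5, sqrt(5 ), sqrt(5), sqrt(14 ),sqrt( 15) , 5* sqrt( 17), 81.55 ]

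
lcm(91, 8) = 728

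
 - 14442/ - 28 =515 + 11/14 = 515.79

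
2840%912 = 104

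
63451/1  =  63451 = 63451.00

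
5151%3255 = 1896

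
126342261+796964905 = 923307166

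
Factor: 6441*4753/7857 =105203/27 = 3^( - 3)*7^2*19^1*113^1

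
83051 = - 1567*( - 53)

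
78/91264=39/45632 = 0.00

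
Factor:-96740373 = -3^1*919^1 * 35089^1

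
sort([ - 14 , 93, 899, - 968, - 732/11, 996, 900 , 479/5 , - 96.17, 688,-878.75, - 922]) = [-968, - 922 , -878.75, - 96.17, - 732/11, - 14, 93, 479/5, 688, 899, 900, 996]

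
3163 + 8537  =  11700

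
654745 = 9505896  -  8851151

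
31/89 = 31/89 = 0.35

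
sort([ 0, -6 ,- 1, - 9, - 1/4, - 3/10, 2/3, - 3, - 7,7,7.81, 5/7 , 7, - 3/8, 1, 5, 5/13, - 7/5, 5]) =[ - 9,-7, - 6 , - 3, - 7/5, - 1,- 3/8 , - 3/10, - 1/4, 0, 5/13,2/3, 5/7, 1, 5, 5, 7, 7, 7.81] 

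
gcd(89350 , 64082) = 2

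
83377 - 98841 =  - 15464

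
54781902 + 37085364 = 91867266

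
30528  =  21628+8900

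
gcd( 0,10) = 10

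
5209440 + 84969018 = 90178458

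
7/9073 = 7/9073 = 0.00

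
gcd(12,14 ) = 2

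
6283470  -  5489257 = 794213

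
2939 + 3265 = 6204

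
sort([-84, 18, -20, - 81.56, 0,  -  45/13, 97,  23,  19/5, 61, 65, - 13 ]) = [ - 84, - 81.56, - 20, - 13, - 45/13, 0,19/5, 18,23, 61,65, 97]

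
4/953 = 4/953  =  0.00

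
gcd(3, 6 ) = 3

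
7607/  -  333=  - 7607/333 = - 22.84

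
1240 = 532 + 708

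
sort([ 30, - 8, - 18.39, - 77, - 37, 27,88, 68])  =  [ - 77, - 37 , - 18.39,-8,27, 30,68, 88]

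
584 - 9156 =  - 8572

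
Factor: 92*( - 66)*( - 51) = 2^3 * 3^2*11^1*17^1*23^1= 309672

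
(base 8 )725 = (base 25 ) IJ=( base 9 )571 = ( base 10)469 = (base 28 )GL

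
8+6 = 14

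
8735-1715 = 7020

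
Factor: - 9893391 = - 3^1*1427^1*2311^1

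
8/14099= 8/14099 = 0.00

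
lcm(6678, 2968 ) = 26712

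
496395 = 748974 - 252579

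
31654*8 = 253232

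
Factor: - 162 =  - 2^1*3^4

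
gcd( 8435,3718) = 1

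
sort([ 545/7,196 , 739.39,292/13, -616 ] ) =[ - 616 , 292/13,545/7,196, 739.39 ]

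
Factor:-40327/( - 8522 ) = 2^( - 1 )*7^2 * 823^1 * 4261^( - 1 ) 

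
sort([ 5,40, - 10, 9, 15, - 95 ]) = [ - 95, - 10 , 5, 9, 15,  40]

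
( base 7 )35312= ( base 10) 9074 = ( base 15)2a4e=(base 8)21562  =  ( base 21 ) kc2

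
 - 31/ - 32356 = 31/32356 = 0.00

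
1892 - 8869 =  - 6977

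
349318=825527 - 476209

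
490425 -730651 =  - 240226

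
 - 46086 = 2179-48265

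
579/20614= 579/20614 = 0.03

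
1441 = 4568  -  3127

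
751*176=132176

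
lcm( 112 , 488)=6832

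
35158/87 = 404  +  10/87  =  404.11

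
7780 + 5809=13589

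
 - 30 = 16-46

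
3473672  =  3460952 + 12720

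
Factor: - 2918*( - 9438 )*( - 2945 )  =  -81105547380 = -2^2*3^1*5^1*11^2*13^1*19^1*31^1*1459^1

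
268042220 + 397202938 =665245158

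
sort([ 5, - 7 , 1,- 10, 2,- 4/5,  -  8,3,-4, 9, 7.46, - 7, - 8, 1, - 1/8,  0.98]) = [ - 10, -8, -8, - 7, - 7, - 4, - 4/5 , -1/8, 0.98, 1, 1 , 2, 3,5, 7.46, 9] 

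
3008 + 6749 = 9757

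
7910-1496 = 6414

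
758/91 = 8 + 30/91 =8.33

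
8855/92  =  96+ 1/4= 96.25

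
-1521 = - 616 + -905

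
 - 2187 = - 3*729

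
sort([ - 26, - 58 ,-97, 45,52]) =[ - 97,  -  58, - 26,45, 52 ] 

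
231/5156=231/5156= 0.04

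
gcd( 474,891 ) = 3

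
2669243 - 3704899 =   -  1035656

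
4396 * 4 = 17584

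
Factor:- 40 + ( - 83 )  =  -123= - 3^1*41^1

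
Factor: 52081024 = 2^7 * 406883^1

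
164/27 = 164/27 = 6.07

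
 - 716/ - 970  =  358/485= 0.74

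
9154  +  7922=17076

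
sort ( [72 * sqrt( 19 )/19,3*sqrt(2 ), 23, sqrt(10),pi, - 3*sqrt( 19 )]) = [ - 3*sqrt( 19 ), pi,  sqrt(10 ), 3 * sqrt( 2 ),72*sqrt( 19)/19,  23 ]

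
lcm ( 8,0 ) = 0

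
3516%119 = 65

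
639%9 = 0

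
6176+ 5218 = 11394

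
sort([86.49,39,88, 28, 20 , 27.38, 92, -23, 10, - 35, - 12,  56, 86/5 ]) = [ - 35, - 23, - 12,10 , 86/5,  20, 27.38,28, 39, 56 , 86.49 , 88 , 92 ] 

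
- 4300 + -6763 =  - 11063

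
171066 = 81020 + 90046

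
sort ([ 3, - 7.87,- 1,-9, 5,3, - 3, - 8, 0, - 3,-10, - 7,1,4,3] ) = [  -  10, - 9,  -  8,-7.87, - 7 ,-3, - 3, - 1,0 , 1, 3 , 3,3,4 , 5]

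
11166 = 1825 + 9341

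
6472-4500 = 1972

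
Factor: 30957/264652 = 2^( - 2)*3^1*17^1 * 109^(  -  1) = 51/436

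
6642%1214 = 572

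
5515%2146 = 1223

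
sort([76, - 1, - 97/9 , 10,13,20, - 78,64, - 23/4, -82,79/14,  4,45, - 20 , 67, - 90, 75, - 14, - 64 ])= [ - 90 ,-82, - 78, - 64, - 20, - 14, - 97/9, - 23/4, - 1, 4, 79/14,10, 13,20, 45,64, 67,75,76 ] 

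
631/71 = 631/71 = 8.89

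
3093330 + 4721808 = 7815138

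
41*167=6847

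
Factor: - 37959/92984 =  - 2^(-3)*3^1*59^( - 1)*197^(-1)*12653^1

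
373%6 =1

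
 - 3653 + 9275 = 5622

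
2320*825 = 1914000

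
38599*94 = 3628306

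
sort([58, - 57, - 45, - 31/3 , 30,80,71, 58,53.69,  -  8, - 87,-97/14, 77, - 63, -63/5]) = [ -87,-63,  -  57,-45, - 63/5, - 31/3, - 8, - 97/14,30,  53.69, 58, 58,71, 77,80]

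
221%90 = 41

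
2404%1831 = 573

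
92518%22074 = 4222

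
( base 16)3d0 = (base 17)367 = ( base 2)1111010000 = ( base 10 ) 976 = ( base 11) 808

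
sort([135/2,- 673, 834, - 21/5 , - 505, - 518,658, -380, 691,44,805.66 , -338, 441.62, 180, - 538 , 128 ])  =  [ - 673, - 538, - 518, - 505, - 380, - 338  , - 21/5, 44,135/2,128, 180 , 441.62, 658 , 691, 805.66,  834 ] 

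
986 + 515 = 1501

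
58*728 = 42224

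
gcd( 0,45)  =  45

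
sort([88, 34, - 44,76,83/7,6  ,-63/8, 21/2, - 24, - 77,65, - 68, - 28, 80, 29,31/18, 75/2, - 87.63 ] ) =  [-87.63 , - 77, - 68, - 44, - 28, - 24  , - 63/8, 31/18, 6, 21/2,83/7,29, 34, 75/2,65,76,80, 88]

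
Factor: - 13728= - 2^5*3^1 *11^1 * 13^1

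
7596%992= 652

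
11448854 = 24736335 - 13287481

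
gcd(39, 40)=1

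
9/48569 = 9/48569 = 0.00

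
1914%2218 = 1914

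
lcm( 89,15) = 1335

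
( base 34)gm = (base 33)h5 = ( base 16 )236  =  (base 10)566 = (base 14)2C6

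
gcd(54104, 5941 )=1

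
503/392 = 503/392=1.28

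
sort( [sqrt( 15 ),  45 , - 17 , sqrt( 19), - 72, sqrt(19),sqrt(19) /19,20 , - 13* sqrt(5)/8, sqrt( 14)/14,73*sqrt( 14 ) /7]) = [ - 72,-17, - 13*sqrt( 5 ) /8, sqrt( 19 )/19,sqrt( 14 ) /14 , sqrt( 15 ) , sqrt( 19), sqrt(19 ), 20,73 * sqrt(14 ) /7, 45 ] 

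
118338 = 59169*2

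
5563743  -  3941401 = 1622342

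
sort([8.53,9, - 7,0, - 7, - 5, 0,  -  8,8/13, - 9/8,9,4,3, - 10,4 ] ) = [ - 10, - 8 , - 7, - 7,-5,- 9/8,0,0,8/13, 3, 4, 4,8.53,9,9] 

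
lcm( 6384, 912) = 6384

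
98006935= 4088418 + 93918517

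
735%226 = 57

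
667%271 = 125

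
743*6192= 4600656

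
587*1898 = 1114126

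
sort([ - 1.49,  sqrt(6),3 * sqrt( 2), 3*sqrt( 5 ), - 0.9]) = [  -  1.49,  -  0.9,sqrt( 6 ), 3*sqrt( 2), 3* sqrt( 5 )]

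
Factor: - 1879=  - 1879^1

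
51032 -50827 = 205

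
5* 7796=38980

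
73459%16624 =6963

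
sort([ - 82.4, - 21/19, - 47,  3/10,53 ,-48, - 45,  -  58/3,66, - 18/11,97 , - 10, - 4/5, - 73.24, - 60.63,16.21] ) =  [ - 82.4,-73.24,- 60.63,-48, - 47, - 45, - 58/3, - 10, - 18/11, - 21/19, - 4/5, 3/10, 16.21, 53,66, 97 ] 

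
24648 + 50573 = 75221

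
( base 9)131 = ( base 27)41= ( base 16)6d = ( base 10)109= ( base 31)3G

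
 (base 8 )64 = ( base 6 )124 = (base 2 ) 110100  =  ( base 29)1N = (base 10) 52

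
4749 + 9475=14224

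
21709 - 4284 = 17425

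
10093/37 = 10093/37 =272.78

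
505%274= 231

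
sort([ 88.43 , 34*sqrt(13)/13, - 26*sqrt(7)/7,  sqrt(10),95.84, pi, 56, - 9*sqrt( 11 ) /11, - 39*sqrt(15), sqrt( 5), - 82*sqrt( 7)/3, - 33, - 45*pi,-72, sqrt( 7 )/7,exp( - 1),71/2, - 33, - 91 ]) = [ - 39*sqrt( 15 )  , - 45*pi, - 91, - 82*sqrt( 7)/3, - 72, - 33,-33, - 26*sqrt( 7) /7, - 9*sqrt( 11)/11,exp( - 1 ),sqrt( 7)/7,sqrt( 5 ),pi, sqrt ( 10), 34 *sqrt( 13)/13,71/2 , 56,88.43, 95.84]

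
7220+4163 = 11383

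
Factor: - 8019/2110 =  - 2^( - 1 )*3^6*5^( - 1)*11^1  *211^( - 1)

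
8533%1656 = 253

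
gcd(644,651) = 7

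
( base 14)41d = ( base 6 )3431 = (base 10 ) 811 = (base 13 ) 4a5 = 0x32b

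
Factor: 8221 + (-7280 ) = 941^1 = 941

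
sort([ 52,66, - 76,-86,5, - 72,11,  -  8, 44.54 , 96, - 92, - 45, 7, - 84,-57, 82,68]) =[ - 92, - 86,-84, - 76, - 72 , - 57 , - 45, - 8, 5, 7, 11,44.54 , 52,66, 68, 82,96]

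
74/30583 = 74/30583 = 0.00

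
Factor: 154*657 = 2^1*3^2*7^1*11^1*73^1=101178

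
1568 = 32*49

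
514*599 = 307886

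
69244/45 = 1538 + 34/45 = 1538.76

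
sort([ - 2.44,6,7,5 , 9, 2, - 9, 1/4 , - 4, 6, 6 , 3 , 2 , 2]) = [ - 9,-4, - 2.44 , 1/4,2, 2, 2, 3,5, 6, 6 , 6 , 7,  9] 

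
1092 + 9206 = 10298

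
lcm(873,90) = 8730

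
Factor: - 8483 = -17^1*499^1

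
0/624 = 0 = 0.00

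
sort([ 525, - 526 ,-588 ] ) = [ - 588,- 526, 525]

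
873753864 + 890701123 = 1764454987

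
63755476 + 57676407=121431883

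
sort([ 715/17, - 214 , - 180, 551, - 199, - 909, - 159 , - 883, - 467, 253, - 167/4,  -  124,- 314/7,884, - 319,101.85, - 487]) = [ - 909, - 883, - 487  , - 467,- 319  , - 214, - 199, - 180,- 159, - 124, - 314/7, - 167/4,715/17,101.85, 253, 551,884]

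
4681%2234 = 213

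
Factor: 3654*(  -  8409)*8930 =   -  274387519980=- 2^2 * 3^3* 5^1 * 7^1 * 19^1* 29^1 * 47^1*2803^1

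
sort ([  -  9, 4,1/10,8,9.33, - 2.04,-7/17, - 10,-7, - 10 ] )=[ - 10, - 10, - 9, - 7, - 2.04, - 7/17 , 1/10  ,  4,8,  9.33 ]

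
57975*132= 7652700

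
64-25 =39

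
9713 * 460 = 4467980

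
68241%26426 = 15389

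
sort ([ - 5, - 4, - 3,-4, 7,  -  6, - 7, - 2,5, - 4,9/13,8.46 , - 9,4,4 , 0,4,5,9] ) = [ -9, - 7, - 6, - 5, - 4, -4,- 4,  -  3,  -  2,0 , 9/13 , 4,4,4, 5,5,7, 8.46,9 ] 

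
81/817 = 81/817 = 0.10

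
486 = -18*(-27)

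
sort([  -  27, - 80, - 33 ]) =[ - 80, - 33 , - 27]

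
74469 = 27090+47379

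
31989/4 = 31989/4=7997.25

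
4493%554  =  61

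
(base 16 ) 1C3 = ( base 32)E3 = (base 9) 551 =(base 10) 451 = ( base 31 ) EH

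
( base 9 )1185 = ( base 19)28d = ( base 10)887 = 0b1101110111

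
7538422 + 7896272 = 15434694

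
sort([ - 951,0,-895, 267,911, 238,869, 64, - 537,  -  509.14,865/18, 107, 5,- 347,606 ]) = [ - 951,  -  895, - 537 , - 509.14,-347,0 , 5, 865/18, 64, 107, 238,267, 606,869, 911 ]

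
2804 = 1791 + 1013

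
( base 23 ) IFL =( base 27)df6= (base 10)9888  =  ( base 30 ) ati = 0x26A0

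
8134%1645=1554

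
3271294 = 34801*94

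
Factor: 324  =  2^2*3^4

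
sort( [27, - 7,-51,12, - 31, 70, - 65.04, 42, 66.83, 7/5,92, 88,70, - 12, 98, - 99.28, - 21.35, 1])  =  [ - 99.28, - 65.04 , - 51, - 31, -21.35,-12, - 7, 1,  7/5, 12  ,  27,42,66.83,70,70, 88, 92,98]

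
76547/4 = 19136 +3/4=19136.75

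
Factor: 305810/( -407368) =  - 2^(-2)*5^1*13^( - 1)*53^1*577^1*3917^(-1) = -  152905/203684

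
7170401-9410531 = -2240130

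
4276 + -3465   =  811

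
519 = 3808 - 3289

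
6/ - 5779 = -1 + 5773/5779 = -0.00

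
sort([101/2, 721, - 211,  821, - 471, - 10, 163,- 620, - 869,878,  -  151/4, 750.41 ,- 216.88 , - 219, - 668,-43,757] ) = [ - 869, - 668, - 620, - 471, - 219 , - 216.88, - 211, - 43, - 151/4 , - 10 , 101/2,163,721,750.41,757,  821,878]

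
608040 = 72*8445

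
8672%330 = 92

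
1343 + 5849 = 7192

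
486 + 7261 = 7747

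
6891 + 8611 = 15502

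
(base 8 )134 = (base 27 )3b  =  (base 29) 35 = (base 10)92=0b1011100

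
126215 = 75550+50665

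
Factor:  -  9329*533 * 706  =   - 2^1*13^1* 19^1*41^1*353^1*491^1 = - 3510484042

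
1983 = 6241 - 4258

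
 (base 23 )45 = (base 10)97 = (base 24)41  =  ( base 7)166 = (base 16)61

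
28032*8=224256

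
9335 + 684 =10019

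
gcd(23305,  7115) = 5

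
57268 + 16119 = 73387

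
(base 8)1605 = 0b1110000101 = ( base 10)901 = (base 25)1b1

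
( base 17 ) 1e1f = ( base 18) 19d9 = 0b10001100011111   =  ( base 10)8991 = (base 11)6834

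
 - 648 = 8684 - 9332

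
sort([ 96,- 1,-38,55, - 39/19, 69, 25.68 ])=[ - 38, - 39/19,  -  1, 25.68, 55, 69, 96]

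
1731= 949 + 782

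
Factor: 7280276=2^2*29^1 * 62761^1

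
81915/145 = 564 + 27/29 = 564.93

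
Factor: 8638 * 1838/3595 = 2^2*5^(- 1)*7^1  *  617^1 *719^( - 1) * 919^1 = 15876644/3595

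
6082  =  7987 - 1905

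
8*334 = 2672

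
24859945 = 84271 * 295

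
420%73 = 55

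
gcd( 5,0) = 5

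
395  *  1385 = 547075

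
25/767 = 25/767 = 0.03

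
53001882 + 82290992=135292874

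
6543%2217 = 2109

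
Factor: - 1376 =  - 2^5*43^1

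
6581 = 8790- 2209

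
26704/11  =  26704/11 = 2427.64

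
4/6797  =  4/6797 = 0.00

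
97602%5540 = 3422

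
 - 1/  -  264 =1/264 = 0.00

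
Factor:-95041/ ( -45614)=2^( - 1 )*101^1*941^1*22807^ ( - 1)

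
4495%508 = 431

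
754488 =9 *83832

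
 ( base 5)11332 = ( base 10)842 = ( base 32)QA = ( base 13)4CA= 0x34A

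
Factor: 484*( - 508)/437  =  -2^4*11^2 * 19^(  -  1 )*23^(-1)*127^1 = - 245872/437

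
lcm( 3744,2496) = 7488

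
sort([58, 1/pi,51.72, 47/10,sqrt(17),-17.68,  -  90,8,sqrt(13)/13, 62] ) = [ - 90, - 17.68,sqrt( 13 )/13,1/pi, sqrt (17 ),47/10 , 8,51.72,58, 62]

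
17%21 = 17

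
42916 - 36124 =6792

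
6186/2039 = 3 + 69/2039=3.03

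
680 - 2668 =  - 1988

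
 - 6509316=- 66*98626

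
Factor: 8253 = 3^2*7^1  *  131^1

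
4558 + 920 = 5478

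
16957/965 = 16957/965 = 17.57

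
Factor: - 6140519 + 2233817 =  - 3906702  =  -2^1*3^2 * 17^2*751^1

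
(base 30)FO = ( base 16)1DA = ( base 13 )2A6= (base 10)474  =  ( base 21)11C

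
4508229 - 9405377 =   -  4897148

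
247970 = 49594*5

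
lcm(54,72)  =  216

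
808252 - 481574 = 326678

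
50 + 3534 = 3584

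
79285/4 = 79285/4 = 19821.25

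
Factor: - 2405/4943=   -  5^1 *13^1*37^1* 4943^( - 1 )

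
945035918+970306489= 1915342407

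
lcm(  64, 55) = 3520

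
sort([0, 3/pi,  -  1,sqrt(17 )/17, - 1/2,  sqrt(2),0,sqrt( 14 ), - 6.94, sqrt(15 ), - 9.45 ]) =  [ -9.45,  -  6.94, - 1,  -  1/2, 0, 0,sqrt( 17)/17 , 3/pi,  sqrt(2), sqrt( 14), sqrt(15) ] 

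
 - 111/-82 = 111/82 = 1.35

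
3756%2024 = 1732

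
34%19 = 15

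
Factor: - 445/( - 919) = 5^1*89^1*919^ (-1)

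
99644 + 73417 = 173061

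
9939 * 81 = 805059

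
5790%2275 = 1240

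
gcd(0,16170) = 16170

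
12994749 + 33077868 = 46072617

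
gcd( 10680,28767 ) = 3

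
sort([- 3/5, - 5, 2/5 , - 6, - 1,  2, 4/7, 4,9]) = [ - 6, - 5, - 1, - 3/5,2/5,4/7,2,4 , 9]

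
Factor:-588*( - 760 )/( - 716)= -2^3*3^1*5^1*7^2 * 19^1 * 179^( - 1 ) = - 111720/179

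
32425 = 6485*5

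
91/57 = 1 + 34/57 = 1.60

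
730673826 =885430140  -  154756314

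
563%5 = 3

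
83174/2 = 41587 = 41587.00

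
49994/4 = 24997/2= 12498.50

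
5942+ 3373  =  9315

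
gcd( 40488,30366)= 10122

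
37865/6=6310 +5/6 = 6310.83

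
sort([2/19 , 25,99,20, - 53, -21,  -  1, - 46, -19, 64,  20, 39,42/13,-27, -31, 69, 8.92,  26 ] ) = [ - 53, - 46, - 31, - 27, - 21,-19, - 1,2/19,  42/13,8.92, 20,20,25,26, 39,  64,69, 99 ]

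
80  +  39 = 119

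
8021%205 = 26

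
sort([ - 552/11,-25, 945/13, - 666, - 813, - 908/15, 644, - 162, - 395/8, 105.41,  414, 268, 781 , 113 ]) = [- 813, - 666, - 162, - 908/15, - 552/11, - 395/8, - 25, 945/13, 105.41, 113,268, 414, 644, 781 ]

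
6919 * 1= 6919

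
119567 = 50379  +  69188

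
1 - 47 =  - 46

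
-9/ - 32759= 9/32759 =0.00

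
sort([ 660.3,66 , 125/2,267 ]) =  [ 125/2,  66, 267 , 660.3 ] 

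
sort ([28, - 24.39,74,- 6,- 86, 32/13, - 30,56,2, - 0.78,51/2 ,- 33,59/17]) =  [ - 86, - 33, - 30 , - 24.39 , - 6, - 0.78 , 2,  32/13,59/17,51/2, 28,56,74]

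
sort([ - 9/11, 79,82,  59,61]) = [-9/11,59,61,79,82] 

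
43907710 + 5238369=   49146079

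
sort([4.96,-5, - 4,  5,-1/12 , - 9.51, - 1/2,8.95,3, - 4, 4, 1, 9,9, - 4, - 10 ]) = [ - 10, - 9.51, - 5, - 4, - 4, - 4 , - 1/2 , - 1/12,1,3, 4,  4.96, 5 , 8.95,9,9 ]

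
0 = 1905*0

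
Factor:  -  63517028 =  - 2^2*1423^1*11159^1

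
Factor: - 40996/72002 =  - 554/973 = - 2^1*7^( - 1)*139^( - 1 ) * 277^1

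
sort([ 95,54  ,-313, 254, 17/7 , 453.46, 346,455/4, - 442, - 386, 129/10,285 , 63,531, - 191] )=[ -442,-386 , - 313, - 191, 17/7, 129/10 , 54, 63,95,455/4,254,285,346, 453.46, 531 ]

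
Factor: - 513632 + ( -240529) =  - 754161 = - 3^1 * 251387^1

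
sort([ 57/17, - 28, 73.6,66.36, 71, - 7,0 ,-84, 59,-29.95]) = [- 84, - 29.95,-28,-7,  0,57/17, 59, 66.36 , 71  ,  73.6]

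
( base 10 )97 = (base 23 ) 45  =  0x61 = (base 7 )166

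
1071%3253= 1071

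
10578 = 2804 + 7774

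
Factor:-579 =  - 3^1*193^1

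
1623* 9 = 14607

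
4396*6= 26376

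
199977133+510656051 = 710633184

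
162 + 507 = 669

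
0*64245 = 0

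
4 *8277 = 33108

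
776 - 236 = 540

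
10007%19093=10007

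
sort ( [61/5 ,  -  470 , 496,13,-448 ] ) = [ - 470, - 448,61/5,13,496 ] 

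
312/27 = 11+ 5/9 = 11.56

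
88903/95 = 935 + 78/95 = 935.82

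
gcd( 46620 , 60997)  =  1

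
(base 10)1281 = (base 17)476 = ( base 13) 777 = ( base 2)10100000001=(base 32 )181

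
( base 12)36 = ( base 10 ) 42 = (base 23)1J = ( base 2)101010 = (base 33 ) 19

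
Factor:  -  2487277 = - 13^1*293^1*653^1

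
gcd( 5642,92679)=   1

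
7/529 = 7/529 = 0.01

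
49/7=7 = 7.00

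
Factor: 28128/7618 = 48/13 = 2^4 *3^1*13^( - 1 ) 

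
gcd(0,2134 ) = 2134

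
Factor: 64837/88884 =2^( - 2)*3^( - 3)*23^1*823^(  -  1 )*2819^1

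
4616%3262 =1354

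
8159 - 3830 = 4329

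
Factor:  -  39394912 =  - 2^5*1231091^1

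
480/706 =240/353 = 0.68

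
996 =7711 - 6715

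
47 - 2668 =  - 2621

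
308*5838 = 1798104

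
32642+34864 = 67506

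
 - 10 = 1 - 11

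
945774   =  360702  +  585072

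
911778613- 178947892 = 732830721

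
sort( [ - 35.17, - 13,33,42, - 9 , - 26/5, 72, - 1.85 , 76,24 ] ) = [ - 35.17, - 13, - 9, - 26/5, - 1.85 , 24,  33, 42,  72,76]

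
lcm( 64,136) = 1088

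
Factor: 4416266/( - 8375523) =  - 2^1*3^( - 1)*13^( - 1 )*19^ (-1 )*89^ ( - 1)*113^1*127^(  -  1 )*19541^1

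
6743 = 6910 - 167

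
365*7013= 2559745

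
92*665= 61180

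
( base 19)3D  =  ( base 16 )46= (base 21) 37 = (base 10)70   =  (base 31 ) 28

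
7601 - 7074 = 527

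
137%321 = 137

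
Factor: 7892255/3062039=5^1*7^1*225493^1 * 3062039^( - 1)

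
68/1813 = 68/1813  =  0.04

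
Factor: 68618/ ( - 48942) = - 34309/24471 = - 3^( - 2 )* 11^1 * 2719^(-1) * 3119^1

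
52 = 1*52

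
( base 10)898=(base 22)1II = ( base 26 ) 18E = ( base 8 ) 1602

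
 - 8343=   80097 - 88440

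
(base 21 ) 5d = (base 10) 118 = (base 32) 3m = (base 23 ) 53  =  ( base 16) 76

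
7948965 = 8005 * 993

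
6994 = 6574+420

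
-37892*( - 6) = 227352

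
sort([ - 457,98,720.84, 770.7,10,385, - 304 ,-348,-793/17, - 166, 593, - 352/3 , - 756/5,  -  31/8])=[ - 457,-348, - 304,-166, - 756/5, - 352/3,-793/17,-31/8,10, 98,385,593, 720.84,770.7 ] 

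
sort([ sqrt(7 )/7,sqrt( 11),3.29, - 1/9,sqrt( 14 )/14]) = [ - 1/9, sqrt( 14 )/14, sqrt( 7 ) /7, 3.29,sqrt( 11)] 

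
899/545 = 899/545= 1.65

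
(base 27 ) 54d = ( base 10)3766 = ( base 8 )7266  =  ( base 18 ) bb4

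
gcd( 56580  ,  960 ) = 60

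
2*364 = 728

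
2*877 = 1754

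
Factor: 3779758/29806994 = 1889879/14903497 =7^( - 2) * 613^1 *3083^1 * 304153^(-1)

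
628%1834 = 628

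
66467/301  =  66467/301=220.82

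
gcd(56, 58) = 2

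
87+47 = 134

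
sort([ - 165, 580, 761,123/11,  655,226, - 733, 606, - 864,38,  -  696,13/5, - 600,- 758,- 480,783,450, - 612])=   [-864 , - 758,  -  733, - 696, - 612, - 600, - 480,-165,13/5,123/11,38,226 , 450,580, 606 , 655,761,  783 ] 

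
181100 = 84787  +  96313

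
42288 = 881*48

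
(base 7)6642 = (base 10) 2382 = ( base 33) 266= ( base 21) 589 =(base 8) 4516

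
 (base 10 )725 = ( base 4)23111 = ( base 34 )LB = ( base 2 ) 1011010101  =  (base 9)885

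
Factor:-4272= - 2^4*3^1*89^1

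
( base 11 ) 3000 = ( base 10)3993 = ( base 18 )C5F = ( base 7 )14433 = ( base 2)111110011001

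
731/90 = 8  +  11/90=8.12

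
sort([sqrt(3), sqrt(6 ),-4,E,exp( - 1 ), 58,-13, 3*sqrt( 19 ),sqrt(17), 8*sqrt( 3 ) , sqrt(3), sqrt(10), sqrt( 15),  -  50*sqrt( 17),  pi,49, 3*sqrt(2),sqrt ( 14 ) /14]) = [-50*  sqrt( 17 ), - 13,-4, sqrt( 14)/14,exp( - 1 ),sqrt(3), sqrt (3), sqrt( 6),E , pi , sqrt( 10 ),  sqrt(15 ), sqrt(17 ),  3 * sqrt(  2), 3*sqrt(19), 8*sqrt( 3 ), 49,58 ] 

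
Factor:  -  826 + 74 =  - 752 = -2^4*47^1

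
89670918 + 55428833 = 145099751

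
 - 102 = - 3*34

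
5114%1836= 1442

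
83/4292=83/4292 = 0.02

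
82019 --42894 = 124913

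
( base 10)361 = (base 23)fg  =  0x169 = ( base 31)BK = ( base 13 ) 21A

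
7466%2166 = 968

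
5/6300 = 1/1260= 0.00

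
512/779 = 512/779 = 0.66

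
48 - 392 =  - 344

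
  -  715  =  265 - 980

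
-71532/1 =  - 71532 = - 71532.00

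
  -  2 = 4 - 6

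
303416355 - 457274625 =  - 153858270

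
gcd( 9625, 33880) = 385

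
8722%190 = 172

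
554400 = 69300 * 8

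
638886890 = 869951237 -231064347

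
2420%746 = 182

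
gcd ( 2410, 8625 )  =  5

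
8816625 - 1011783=7804842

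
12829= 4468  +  8361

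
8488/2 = 4244=   4244.00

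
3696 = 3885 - 189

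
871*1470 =1280370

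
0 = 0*37533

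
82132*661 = 54289252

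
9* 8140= 73260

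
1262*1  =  1262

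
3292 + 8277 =11569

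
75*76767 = 5757525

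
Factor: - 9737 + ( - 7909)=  - 17646= -2^1* 3^1* 17^1*173^1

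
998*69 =68862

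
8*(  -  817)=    - 6536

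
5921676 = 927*6388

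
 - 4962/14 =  - 355 + 4/7 = - 354.43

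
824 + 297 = 1121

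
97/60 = 1 + 37/60  =  1.62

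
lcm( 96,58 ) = 2784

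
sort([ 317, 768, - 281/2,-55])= [  -  281/2, - 55, 317,768]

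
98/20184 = 49/10092 = 0.00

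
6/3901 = 6/3901 = 0.00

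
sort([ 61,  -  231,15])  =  [  -  231,15, 61 ]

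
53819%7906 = 6383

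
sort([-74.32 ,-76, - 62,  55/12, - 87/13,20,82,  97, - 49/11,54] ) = [- 76,-74.32, - 62,-87/13,- 49/11 , 55/12, 20, 54, 82,  97 ] 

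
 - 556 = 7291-7847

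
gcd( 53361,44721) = 9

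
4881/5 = 976 + 1/5 = 976.20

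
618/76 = 309/38 = 8.13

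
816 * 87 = 70992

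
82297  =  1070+81227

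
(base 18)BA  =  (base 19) AI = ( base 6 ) 544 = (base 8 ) 320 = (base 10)208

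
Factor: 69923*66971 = 7^2*193^1*347^1*1427^1 = 4682813233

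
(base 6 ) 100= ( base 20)1G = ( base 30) 16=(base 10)36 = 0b100100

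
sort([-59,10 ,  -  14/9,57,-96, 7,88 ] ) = [-96,  -  59,-14/9,7,10,57,88]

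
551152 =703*784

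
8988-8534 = 454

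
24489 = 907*27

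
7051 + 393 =7444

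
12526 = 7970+4556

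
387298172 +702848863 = 1090147035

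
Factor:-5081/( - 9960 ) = 2^(  -  3)*3^( - 1 )*5^( - 1) * 83^ ( - 1) *5081^1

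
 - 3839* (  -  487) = 1869593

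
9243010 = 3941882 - - 5301128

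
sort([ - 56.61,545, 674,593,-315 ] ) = [ - 315, - 56.61 , 545 , 593 , 674]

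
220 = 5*44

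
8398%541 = 283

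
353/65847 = 353/65847 = 0.01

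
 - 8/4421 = -8/4421  =  - 0.00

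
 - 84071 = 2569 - 86640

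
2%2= 0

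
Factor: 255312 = 2^4*3^4*197^1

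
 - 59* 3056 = -180304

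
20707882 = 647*32006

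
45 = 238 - 193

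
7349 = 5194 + 2155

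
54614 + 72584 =127198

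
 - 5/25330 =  - 1+5065/5066 = - 0.00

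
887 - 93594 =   -  92707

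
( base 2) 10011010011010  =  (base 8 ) 23232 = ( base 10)9882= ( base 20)14e2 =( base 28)cgq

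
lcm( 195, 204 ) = 13260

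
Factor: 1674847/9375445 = 5^( - 1 )*757^(- 1 )*2477^( - 1 )*1674847^1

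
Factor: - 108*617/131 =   -  66636/131 = - 2^2*3^3*131^(-1 )*617^1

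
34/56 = 17/28  =  0.61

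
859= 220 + 639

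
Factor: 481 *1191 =572871=3^1 * 13^1*37^1*397^1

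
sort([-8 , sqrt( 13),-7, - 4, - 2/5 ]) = [- 8, - 7,-4,-2/5,  sqrt( 13)]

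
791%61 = 59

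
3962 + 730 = 4692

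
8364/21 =2788/7 = 398.29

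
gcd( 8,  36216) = 8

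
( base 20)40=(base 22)3E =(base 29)2M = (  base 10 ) 80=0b1010000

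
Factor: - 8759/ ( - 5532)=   19/12 = 2^( - 2 )*3^( - 1)*19^1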